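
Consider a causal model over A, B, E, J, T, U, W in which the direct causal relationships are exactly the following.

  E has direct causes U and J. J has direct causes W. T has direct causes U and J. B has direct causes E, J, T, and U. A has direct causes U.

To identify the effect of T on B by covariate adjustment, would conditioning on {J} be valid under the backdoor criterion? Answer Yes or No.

Backdoor paths from T to B (paths whose first edge points into T):
  P1: T <- U -> E <- J -> B
  P2: T <- U -> E -> B
  P3: T <- U -> B
  P4: T <- J -> E <- U -> B
  P5: T <- J -> E -> B
  P6: T <- J -> B
Condition 1 (no descendant of T in the set): holds — descendants of T are {B}; none are in {J}.
Condition 2 (every backdoor path blocked by {J}):
  P1: blocked at collider E (neither it nor any descendant is in the conditioning set).
  P2: open — no interior node is in the conditioning set.
  P3: open — no interior node is in the conditioning set.
  P4: blocked at fork node J ∈ conditioning set.
  P5: blocked at fork node J ∈ conditioning set.
  P6: blocked at fork node J ∈ conditioning set.
{J} does not satisfy the backdoor criterion.

No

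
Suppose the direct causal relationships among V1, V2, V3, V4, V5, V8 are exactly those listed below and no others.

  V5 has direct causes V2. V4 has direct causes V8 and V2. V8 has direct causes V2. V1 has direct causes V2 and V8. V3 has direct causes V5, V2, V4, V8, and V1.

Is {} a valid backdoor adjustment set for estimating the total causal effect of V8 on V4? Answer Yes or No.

No

Backdoor paths from V8 to V4 (paths whose first edge points into V8):
  P1: V8 <- V2 -> V5 -> V3 <- V4
  P2: V8 <- V2 -> V1 -> V3 <- V4
  P3: V8 <- V2 -> V4
  P4: V8 <- V2 -> V3 <- V4
Condition 1 (no descendant of V8 in the set): holds — descendants of V8 are {V1, V3, V4}; none are in {}.
Condition 2 (every backdoor path blocked by {}):
  P1: blocked at collider V3 (neither it nor any descendant is in the conditioning set).
  P2: blocked at collider V3 (neither it nor any descendant is in the conditioning set).
  P3: open — no interior node is in the conditioning set.
  P4: blocked at collider V3 (neither it nor any descendant is in the conditioning set).
{} does not satisfy the backdoor criterion.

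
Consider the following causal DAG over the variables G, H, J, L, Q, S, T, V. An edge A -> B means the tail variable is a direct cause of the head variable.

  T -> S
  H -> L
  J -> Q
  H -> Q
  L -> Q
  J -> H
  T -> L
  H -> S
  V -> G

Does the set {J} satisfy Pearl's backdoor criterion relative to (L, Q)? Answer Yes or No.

Backdoor paths from L to Q (paths whose first edge points into L):
  P1: L <- T -> S <- H <- J -> Q
  P2: L <- T -> S <- H -> Q
  P3: L <- H <- J -> Q
  P4: L <- H -> Q
Condition 1 (no descendant of L in the set): holds — descendants of L are {Q}; none are in {J}.
Condition 2 (every backdoor path blocked by {J}):
  P1: blocked at collider S (neither it nor any descendant is in the conditioning set).
  P2: blocked at collider S (neither it nor any descendant is in the conditioning set).
  P3: blocked at fork node J ∈ conditioning set.
  P4: open — no interior node is in the conditioning set.
{J} does not satisfy the backdoor criterion.

No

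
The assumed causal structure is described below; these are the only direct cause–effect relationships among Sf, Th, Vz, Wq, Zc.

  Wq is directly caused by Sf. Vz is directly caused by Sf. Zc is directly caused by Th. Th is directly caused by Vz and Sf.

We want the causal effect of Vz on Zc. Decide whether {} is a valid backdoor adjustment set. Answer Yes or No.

No

Backdoor paths from Vz to Zc (paths whose first edge points into Vz):
  P1: Vz <- Sf -> Th -> Zc
Condition 1 (no descendant of Vz in the set): holds — descendants of Vz are {Th, Zc}; none are in {}.
Condition 2 (every backdoor path blocked by {}):
  P1: open — no interior node is in the conditioning set.
{} does not satisfy the backdoor criterion.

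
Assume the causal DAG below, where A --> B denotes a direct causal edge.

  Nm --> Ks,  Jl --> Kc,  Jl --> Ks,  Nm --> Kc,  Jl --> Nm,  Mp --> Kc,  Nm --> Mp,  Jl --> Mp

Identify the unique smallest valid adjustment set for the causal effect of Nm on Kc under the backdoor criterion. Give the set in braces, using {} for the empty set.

{Jl}

Variables eligible for adjustment (non-descendants of Nm, excluding Nm and Kc): {Jl}.
Backdoor paths from Nm to Kc:
  P1: Nm <- Jl -> Mp -> Kc
  P2: Nm <- Jl -> Kc
The empty set is not sufficient: P1 (Nm <- Jl -> Mp -> Kc) has no collider blocking it and no conditioned non-collider, so it is open.
Try {Jl}:
  P1: blocked at fork node Jl ∈ conditioning set.
  P2: blocked at fork node Jl ∈ conditioning set.
{Jl} contains no descendant of Nm and blocks every backdoor path.
{Jl} is the unique smallest valid adjustment set.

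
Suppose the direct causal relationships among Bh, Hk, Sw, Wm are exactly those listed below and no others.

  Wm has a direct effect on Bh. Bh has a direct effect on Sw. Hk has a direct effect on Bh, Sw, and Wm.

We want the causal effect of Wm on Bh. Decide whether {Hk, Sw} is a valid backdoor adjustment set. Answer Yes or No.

No

Backdoor paths from Wm to Bh (paths whose first edge points into Wm):
  P1: Wm <- Hk -> Bh
  P2: Wm <- Hk -> Sw <- Bh
Condition 1 (no descendant of Wm in the set): FAILS — Sw is a descendant of Wm.
Condition 2 (every backdoor path blocked by {Hk, Sw}):
  P1: blocked at fork node Hk ∈ conditioning set.
  P2: blocked at fork node Hk ∈ conditioning set.
{Hk, Sw} does not satisfy the backdoor criterion.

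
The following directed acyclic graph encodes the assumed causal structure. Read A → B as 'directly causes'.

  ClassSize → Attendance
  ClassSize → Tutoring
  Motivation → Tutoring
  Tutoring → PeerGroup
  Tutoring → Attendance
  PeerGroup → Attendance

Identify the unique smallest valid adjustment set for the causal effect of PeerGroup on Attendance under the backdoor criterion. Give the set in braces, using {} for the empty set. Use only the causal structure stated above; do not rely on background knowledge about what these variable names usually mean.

{Tutoring}

Variables eligible for adjustment (non-descendants of PeerGroup, excluding PeerGroup and Attendance): {ClassSize, Motivation, Tutoring}.
Backdoor paths from PeerGroup to Attendance:
  P1: PeerGroup <- Tutoring <- ClassSize -> Attendance
  P2: PeerGroup <- Tutoring -> Attendance
The empty set is not sufficient: P1 (PeerGroup <- Tutoring <- ClassSize -> Attendance) has no collider blocking it and no conditioned non-collider, so it is open.
Try {Tutoring}:
  P1: blocked at chain node Tutoring ∈ conditioning set.
  P2: blocked at fork node Tutoring ∈ conditioning set.
{Tutoring} contains no descendant of PeerGroup and blocks every backdoor path.
No other singleton works — e.g. {ClassSize} leaves P2 open — so {Tutoring} is the unique smallest valid adjustment set.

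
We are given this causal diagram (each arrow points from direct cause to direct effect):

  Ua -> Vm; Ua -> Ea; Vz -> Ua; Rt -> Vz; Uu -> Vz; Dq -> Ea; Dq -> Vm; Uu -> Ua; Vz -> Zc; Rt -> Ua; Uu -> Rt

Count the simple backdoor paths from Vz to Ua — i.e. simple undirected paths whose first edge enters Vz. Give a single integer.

A backdoor path from Vz to Ua is any simple undirected path whose first edge points into Vz (i.e. leaves Vz via a parent).
Parents of Vz: {Rt, Uu}.
Enumerating:
  P1: Vz <- Uu -> Rt -> Ua
  P2: Vz <- Uu -> Ua
  P3: Vz <- Rt <- Uu -> Ua
  P4: Vz <- Rt -> Ua
That exhausts the simple backdoor paths. Count: 4.

4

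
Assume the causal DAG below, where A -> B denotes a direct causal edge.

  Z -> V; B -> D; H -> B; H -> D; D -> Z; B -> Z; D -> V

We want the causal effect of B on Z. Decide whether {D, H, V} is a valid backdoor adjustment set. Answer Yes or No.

No

Backdoor paths from B to Z (paths whose first edge points into B):
  P1: B <- H -> D -> Z
  P2: B <- H -> D -> V <- Z
Condition 1 (no descendant of B in the set): FAILS — D and V are descendants of B.
Condition 2 (every backdoor path blocked by {D, H, V}):
  P1: blocked at fork node H ∈ conditioning set.
  P2: blocked at fork node H ∈ conditioning set.
{D, H, V} does not satisfy the backdoor criterion.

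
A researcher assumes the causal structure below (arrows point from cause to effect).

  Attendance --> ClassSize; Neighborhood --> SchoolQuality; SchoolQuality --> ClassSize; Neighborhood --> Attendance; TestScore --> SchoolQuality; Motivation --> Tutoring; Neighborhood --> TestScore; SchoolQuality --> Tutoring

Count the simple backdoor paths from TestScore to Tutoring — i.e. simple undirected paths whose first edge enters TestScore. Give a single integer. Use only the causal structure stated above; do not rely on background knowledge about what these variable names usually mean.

A backdoor path from TestScore to Tutoring is any simple undirected path whose first edge points into TestScore (i.e. leaves TestScore via a parent).
Parents of TestScore: {Neighborhood}.
Enumerating:
  P1: TestScore <- Neighborhood -> Attendance -> ClassSize <- SchoolQuality -> Tutoring
  P2: TestScore <- Neighborhood -> SchoolQuality -> Tutoring
That exhausts the simple backdoor paths. Count: 2.

2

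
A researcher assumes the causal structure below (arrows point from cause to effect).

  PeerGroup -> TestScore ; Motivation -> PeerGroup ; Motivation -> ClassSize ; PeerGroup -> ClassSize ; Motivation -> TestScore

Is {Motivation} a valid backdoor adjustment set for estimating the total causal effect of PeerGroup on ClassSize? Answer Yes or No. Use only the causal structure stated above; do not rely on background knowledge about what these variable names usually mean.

Yes

Backdoor paths from PeerGroup to ClassSize (paths whose first edge points into PeerGroup):
  P1: PeerGroup <- Motivation -> ClassSize
Condition 1 (no descendant of PeerGroup in the set): holds — descendants of PeerGroup are {ClassSize, TestScore}; none are in {Motivation}.
Condition 2 (every backdoor path blocked by {Motivation}):
  P1: blocked at fork node Motivation ∈ conditioning set.
{Motivation} satisfies the backdoor criterion.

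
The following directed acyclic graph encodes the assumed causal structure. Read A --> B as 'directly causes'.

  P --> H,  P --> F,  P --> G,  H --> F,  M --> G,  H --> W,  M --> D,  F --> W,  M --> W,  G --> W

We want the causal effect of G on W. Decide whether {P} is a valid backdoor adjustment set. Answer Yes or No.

Backdoor paths from G to W (paths whose first edge points into G):
  P1: G <- P -> H -> F -> W
  P2: G <- P -> H -> W
  P3: G <- P -> F <- H -> W
  P4: G <- P -> F -> W
  P5: G <- M -> W
Condition 1 (no descendant of G in the set): holds — descendants of G are {W}; none are in {P}.
Condition 2 (every backdoor path blocked by {P}):
  P1: blocked at fork node P ∈ conditioning set.
  P2: blocked at fork node P ∈ conditioning set.
  P3: blocked at fork node P ∈ conditioning set.
  P4: blocked at fork node P ∈ conditioning set.
  P5: open — no interior node is in the conditioning set.
{P} does not satisfy the backdoor criterion.

No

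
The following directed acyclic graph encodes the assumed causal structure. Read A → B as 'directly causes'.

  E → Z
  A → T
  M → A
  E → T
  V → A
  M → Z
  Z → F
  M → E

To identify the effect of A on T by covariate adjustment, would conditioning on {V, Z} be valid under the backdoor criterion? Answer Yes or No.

Backdoor paths from A to T (paths whose first edge points into A):
  P1: A <- M -> E -> T
  P2: A <- M -> Z <- E -> T
Condition 1 (no descendant of A in the set): holds — descendants of A are {T}; none are in {V, Z}.
Condition 2 (every backdoor path blocked by {V, Z}):
  P1: open — no interior node is in the conditioning set.
  P2: open — collider(s) Z are conditioned on (or have a conditioned descendant) and no non-collider on the path is in the set.
{V, Z} does not satisfy the backdoor criterion.

No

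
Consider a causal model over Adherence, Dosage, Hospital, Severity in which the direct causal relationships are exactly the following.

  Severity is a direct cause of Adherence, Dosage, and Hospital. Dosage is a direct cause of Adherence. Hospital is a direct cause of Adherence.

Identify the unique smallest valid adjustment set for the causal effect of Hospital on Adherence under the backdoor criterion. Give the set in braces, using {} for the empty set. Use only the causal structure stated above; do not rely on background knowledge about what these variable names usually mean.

Variables eligible for adjustment (non-descendants of Hospital, excluding Hospital and Adherence): {Dosage, Severity}.
Backdoor paths from Hospital to Adherence:
  P1: Hospital <- Severity -> Dosage -> Adherence
  P2: Hospital <- Severity -> Adherence
The empty set is not sufficient: P1 (Hospital <- Severity -> Dosage -> Adherence) has no collider blocking it and no conditioned non-collider, so it is open.
Try {Severity}:
  P1: blocked at fork node Severity ∈ conditioning set.
  P2: blocked at fork node Severity ∈ conditioning set.
{Severity} contains no descendant of Hospital and blocks every backdoor path.
No other singleton works — e.g. {Dosage} leaves P2 open — so {Severity} is the unique smallest valid adjustment set.

{Severity}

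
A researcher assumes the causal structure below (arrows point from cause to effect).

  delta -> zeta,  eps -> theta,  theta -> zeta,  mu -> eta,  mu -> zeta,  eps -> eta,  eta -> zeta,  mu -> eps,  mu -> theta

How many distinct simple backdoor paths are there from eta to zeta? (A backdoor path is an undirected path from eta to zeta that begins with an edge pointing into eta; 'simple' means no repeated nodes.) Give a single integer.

A backdoor path from eta to zeta is any simple undirected path whose first edge points into eta (i.e. leaves eta via a parent).
Parents of eta: {eps, mu}.
Enumerating:
  P1: eta <- mu -> eps -> theta -> zeta
  P2: eta <- mu -> theta -> zeta
  P3: eta <- mu -> zeta
  P4: eta <- eps <- mu -> theta -> zeta
  P5: eta <- eps <- mu -> zeta
  P6: eta <- eps -> theta <- mu -> zeta
  P7: eta <- eps -> theta -> zeta
That exhausts the simple backdoor paths. Count: 7.

7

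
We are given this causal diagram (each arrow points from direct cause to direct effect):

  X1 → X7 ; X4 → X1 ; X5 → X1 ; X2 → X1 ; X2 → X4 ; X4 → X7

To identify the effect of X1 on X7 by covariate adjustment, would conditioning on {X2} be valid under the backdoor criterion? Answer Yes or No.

No

Backdoor paths from X1 to X7 (paths whose first edge points into X1):
  P1: X1 <- X2 -> X4 -> X7
  P2: X1 <- X4 -> X7
Condition 1 (no descendant of X1 in the set): holds — descendants of X1 are {X7}; none are in {X2}.
Condition 2 (every backdoor path blocked by {X2}):
  P1: blocked at fork node X2 ∈ conditioning set.
  P2: open — no interior node is in the conditioning set.
{X2} does not satisfy the backdoor criterion.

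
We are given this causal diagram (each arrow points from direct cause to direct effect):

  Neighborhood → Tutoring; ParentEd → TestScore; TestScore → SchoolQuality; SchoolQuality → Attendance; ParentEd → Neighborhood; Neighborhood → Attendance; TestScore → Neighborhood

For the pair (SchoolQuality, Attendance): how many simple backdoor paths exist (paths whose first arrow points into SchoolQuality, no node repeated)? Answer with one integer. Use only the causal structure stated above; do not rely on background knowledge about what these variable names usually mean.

A backdoor path from SchoolQuality to Attendance is any simple undirected path whose first edge points into SchoolQuality (i.e. leaves SchoolQuality via a parent).
Parents of SchoolQuality: {TestScore}.
Enumerating:
  P1: SchoolQuality <- TestScore <- ParentEd -> Neighborhood -> Attendance
  P2: SchoolQuality <- TestScore -> Neighborhood -> Attendance
That exhausts the simple backdoor paths. Count: 2.

2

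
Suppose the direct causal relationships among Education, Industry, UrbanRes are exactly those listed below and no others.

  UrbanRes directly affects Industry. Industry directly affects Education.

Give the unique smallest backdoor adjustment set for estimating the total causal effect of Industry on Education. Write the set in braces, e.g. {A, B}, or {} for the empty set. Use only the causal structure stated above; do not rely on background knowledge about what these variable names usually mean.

{}

Variables eligible for adjustment (non-descendants of Industry, excluding Industry and Education): {UrbanRes}.
Backdoor paths from Industry to Education:
  (none)
With no backdoor paths the empty set already satisfies the criterion, and it is trivially minimal.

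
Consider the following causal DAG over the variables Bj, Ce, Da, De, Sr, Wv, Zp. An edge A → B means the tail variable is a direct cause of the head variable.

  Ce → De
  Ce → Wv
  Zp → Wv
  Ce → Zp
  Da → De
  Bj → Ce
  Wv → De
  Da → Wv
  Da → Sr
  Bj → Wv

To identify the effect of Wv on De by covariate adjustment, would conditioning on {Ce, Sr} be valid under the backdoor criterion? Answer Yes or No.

Backdoor paths from Wv to De (paths whose first edge points into Wv):
  P1: Wv <- Da -> De
  P2: Wv <- Bj -> Ce -> De
  P3: Wv <- Ce -> De
  P4: Wv <- Zp <- Ce -> De
Condition 1 (no descendant of Wv in the set): holds — descendants of Wv are {De}; none are in {Ce, Sr}.
Condition 2 (every backdoor path blocked by {Ce, Sr}):
  P1: open — no interior node is in the conditioning set.
  P2: blocked at chain node Ce ∈ conditioning set.
  P3: blocked at fork node Ce ∈ conditioning set.
  P4: blocked at fork node Ce ∈ conditioning set.
{Ce, Sr} does not satisfy the backdoor criterion.

No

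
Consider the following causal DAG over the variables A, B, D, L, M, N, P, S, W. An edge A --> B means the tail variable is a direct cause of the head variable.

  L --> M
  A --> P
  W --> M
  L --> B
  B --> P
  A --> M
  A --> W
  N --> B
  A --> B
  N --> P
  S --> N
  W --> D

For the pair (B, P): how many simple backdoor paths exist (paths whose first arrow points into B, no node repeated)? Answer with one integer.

A backdoor path from B to P is any simple undirected path whose first edge points into B (i.e. leaves B via a parent).
Parents of B: {A, L, N}.
Enumerating:
  P1: B <- A -> P
  P2: B <- N -> P
  P3: B <- L -> M <- A -> P
  P4: B <- L -> M <- W <- A -> P
That exhausts the simple backdoor paths. Count: 4.

4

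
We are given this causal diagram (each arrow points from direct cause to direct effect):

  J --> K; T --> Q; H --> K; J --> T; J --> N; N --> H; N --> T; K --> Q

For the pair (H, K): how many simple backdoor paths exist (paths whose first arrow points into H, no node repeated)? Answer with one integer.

A backdoor path from H to K is any simple undirected path whose first edge points into H (i.e. leaves H via a parent).
Parents of H: {N}.
Enumerating:
  P1: H <- N <- J -> T -> Q <- K
  P2: H <- N <- J -> K
  P3: H <- N -> T <- J -> K
  P4: H <- N -> T -> Q <- K
That exhausts the simple backdoor paths. Count: 4.

4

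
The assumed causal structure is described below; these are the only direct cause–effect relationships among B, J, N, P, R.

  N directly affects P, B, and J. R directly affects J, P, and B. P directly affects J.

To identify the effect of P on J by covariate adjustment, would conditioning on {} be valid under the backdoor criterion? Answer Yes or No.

Backdoor paths from P to J (paths whose first edge points into P):
  P1: P <- N -> B <- R -> J
  P2: P <- N -> J
  P3: P <- R -> B <- N -> J
  P4: P <- R -> J
Condition 1 (no descendant of P in the set): holds — descendants of P are {J}; none are in {}.
Condition 2 (every backdoor path blocked by {}):
  P1: blocked at collider B (neither it nor any descendant is in the conditioning set).
  P2: open — no interior node is in the conditioning set.
  P3: blocked at collider B (neither it nor any descendant is in the conditioning set).
  P4: open — no interior node is in the conditioning set.
{} does not satisfy the backdoor criterion.

No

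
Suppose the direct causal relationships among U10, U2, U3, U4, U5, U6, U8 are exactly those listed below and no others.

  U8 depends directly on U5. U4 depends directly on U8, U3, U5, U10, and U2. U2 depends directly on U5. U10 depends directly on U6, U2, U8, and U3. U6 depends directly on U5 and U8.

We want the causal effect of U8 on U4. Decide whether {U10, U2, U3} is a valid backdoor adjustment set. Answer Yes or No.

Backdoor paths from U8 to U4 (paths whose first edge points into U8):
  P1: U8 <- U5 -> U2 -> U10 <- U3 -> U4
  P2: U8 <- U5 -> U2 -> U10 -> U4
  P3: U8 <- U5 -> U2 -> U4
  P4: U8 <- U5 -> U6 -> U10 <- U2 -> U4
  P5: U8 <- U5 -> U6 -> U10 <- U3 -> U4
  P6: U8 <- U5 -> U6 -> U10 -> U4
  P7: U8 <- U5 -> U4
Condition 1 (no descendant of U8 in the set): FAILS — U10 is a descendant of U8.
Condition 2 (every backdoor path blocked by {U10, U2, U3}):
  P1: blocked at chain node U2 ∈ conditioning set.
  P2: blocked at chain node U2 ∈ conditioning set.
  P3: blocked at chain node U2 ∈ conditioning set.
  P4: blocked at fork node U2 ∈ conditioning set.
  P5: blocked at fork node U3 ∈ conditioning set.
  P6: blocked at chain node U10 ∈ conditioning set.
  P7: open — no interior node is in the conditioning set.
{U10, U2, U3} does not satisfy the backdoor criterion.

No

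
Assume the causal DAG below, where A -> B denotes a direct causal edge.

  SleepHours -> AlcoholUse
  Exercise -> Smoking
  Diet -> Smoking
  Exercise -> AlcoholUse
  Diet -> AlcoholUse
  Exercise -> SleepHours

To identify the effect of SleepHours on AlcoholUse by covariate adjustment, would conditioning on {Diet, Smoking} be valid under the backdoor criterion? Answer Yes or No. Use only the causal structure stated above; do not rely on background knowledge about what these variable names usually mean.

Backdoor paths from SleepHours to AlcoholUse (paths whose first edge points into SleepHours):
  P1: SleepHours <- Exercise -> Smoking <- Diet -> AlcoholUse
  P2: SleepHours <- Exercise -> AlcoholUse
Condition 1 (no descendant of SleepHours in the set): holds — descendants of SleepHours are {AlcoholUse}; none are in {Diet, Smoking}.
Condition 2 (every backdoor path blocked by {Diet, Smoking}):
  P1: blocked at fork node Diet ∈ conditioning set.
  P2: open — no interior node is in the conditioning set.
{Diet, Smoking} does not satisfy the backdoor criterion.

No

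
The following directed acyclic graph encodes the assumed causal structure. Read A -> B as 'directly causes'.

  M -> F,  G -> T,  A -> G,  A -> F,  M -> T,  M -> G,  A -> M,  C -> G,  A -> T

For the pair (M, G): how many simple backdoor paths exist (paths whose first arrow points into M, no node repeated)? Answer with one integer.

2

A backdoor path from M to G is any simple undirected path whose first edge points into M (i.e. leaves M via a parent).
Parents of M: {A}.
Enumerating:
  P1: M <- A -> G
  P2: M <- A -> T <- G
That exhausts the simple backdoor paths. Count: 2.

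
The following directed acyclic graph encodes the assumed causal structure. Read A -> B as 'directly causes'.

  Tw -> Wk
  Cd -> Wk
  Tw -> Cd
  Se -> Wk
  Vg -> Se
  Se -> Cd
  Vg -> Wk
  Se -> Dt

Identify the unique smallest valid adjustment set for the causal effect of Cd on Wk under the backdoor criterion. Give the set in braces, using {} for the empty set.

Variables eligible for adjustment (non-descendants of Cd, excluding Cd and Wk): {Dt, Se, Tw, Vg}.
Backdoor paths from Cd to Wk:
  P1: Cd <- Se <- Vg -> Wk
  P2: Cd <- Se -> Wk
  P3: Cd <- Tw -> Wk
The empty set is not sufficient: P1 (Cd <- Se <- Vg -> Wk) has no collider blocking it and no conditioned non-collider, so it is open.
Try {Se, Tw}:
  P1: blocked at chain node Se ∈ conditioning set.
  P2: blocked at fork node Se ∈ conditioning set.
  P3: blocked at fork node Tw ∈ conditioning set.
{Se, Tw} contains no descendant of Cd and blocks every backdoor path.
Every element of {Se, Tw} is needed (dropping Se leaves P1 open; dropping Tw leaves P3 open), so no proper subset is valid.
Among all size-2 subsets of the eligible variables, only {Se, Tw} blocks every backdoor path, so it is the unique smallest valid adjustment set.

{Se, Tw}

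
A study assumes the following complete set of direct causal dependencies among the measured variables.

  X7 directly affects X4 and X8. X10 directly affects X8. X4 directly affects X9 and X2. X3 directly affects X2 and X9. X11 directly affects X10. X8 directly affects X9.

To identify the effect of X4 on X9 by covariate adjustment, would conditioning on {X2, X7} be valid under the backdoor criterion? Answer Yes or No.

Backdoor paths from X4 to X9 (paths whose first edge points into X4):
  P1: X4 <- X7 -> X8 -> X9
Condition 1 (no descendant of X4 in the set): FAILS — X2 is a descendant of X4.
Condition 2 (every backdoor path blocked by {X2, X7}):
  P1: blocked at fork node X7 ∈ conditioning set.
{X2, X7} does not satisfy the backdoor criterion.

No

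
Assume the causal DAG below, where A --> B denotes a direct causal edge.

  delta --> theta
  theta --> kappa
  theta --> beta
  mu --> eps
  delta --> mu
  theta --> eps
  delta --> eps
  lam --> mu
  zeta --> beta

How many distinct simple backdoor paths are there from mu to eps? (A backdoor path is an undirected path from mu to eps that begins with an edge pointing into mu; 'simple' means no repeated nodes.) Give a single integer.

A backdoor path from mu to eps is any simple undirected path whose first edge points into mu (i.e. leaves mu via a parent).
Parents of mu: {delta, lam}.
Enumerating:
  P1: mu <- delta -> theta -> eps
  P2: mu <- delta -> eps
That exhausts the simple backdoor paths. Count: 2.

2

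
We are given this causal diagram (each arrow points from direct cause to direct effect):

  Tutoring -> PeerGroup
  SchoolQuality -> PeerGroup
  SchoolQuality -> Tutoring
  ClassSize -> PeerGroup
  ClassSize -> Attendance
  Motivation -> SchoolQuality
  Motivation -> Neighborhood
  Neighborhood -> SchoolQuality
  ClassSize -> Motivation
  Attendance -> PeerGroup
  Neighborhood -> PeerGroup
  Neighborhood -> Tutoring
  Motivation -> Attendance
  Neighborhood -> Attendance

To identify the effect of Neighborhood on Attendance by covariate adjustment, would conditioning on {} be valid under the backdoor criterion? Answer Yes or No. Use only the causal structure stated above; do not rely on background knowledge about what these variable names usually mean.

No

Backdoor paths from Neighborhood to Attendance (paths whose first edge points into Neighborhood):
  P1: Neighborhood <- Motivation <- ClassSize -> Attendance
  P2: Neighborhood <- Motivation <- ClassSize -> PeerGroup <- Attendance
  P3: Neighborhood <- Motivation -> Attendance
  P4: Neighborhood <- Motivation -> SchoolQuality -> Tutoring -> PeerGroup <- ClassSize -> Attendance
  P5: Neighborhood <- Motivation -> SchoolQuality -> Tutoring -> PeerGroup <- Attendance
  P6: Neighborhood <- Motivation -> SchoolQuality -> PeerGroup <- ClassSize -> Attendance
  P7: Neighborhood <- Motivation -> SchoolQuality -> PeerGroup <- Attendance
Condition 1 (no descendant of Neighborhood in the set): holds — descendants of Neighborhood are {Attendance, PeerGroup, SchoolQuality, Tutoring}; none are in {}.
Condition 2 (every backdoor path blocked by {}):
  P1: open — no interior node is in the conditioning set.
  P2: blocked at collider PeerGroup (neither it nor any descendant is in the conditioning set).
  P3: open — no interior node is in the conditioning set.
  P4: blocked at collider PeerGroup (neither it nor any descendant is in the conditioning set).
  P5: blocked at collider PeerGroup (neither it nor any descendant is in the conditioning set).
  P6: blocked at collider PeerGroup (neither it nor any descendant is in the conditioning set).
  P7: blocked at collider PeerGroup (neither it nor any descendant is in the conditioning set).
{} does not satisfy the backdoor criterion.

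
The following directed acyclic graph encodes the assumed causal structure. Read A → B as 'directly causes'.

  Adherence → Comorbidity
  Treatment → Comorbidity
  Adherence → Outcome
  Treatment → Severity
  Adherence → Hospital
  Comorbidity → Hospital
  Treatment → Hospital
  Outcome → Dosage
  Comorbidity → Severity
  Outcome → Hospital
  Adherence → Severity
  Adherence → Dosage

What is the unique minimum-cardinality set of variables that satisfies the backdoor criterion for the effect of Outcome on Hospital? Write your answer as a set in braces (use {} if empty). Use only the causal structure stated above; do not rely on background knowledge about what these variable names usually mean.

{Adherence}

Variables eligible for adjustment (non-descendants of Outcome, excluding Outcome and Hospital): {Adherence, Comorbidity, Severity, Treatment}.
Backdoor paths from Outcome to Hospital:
  P1: Outcome <- Adherence -> Comorbidity <- Treatment -> Hospital
  P2: Outcome <- Adherence -> Comorbidity -> Hospital
  P3: Outcome <- Adherence -> Comorbidity -> Severity <- Treatment -> Hospital
  P4: Outcome <- Adherence -> Hospital
  P5: Outcome <- Adherence -> Severity <- Treatment -> Comorbidity -> Hospital
  P6: Outcome <- Adherence -> Severity <- Treatment -> Hospital
  P7: Outcome <- Adherence -> Severity <- Comorbidity <- Treatment -> Hospital
  P8: Outcome <- Adherence -> Severity <- Comorbidity -> Hospital
The empty set is not sufficient: P2 (Outcome <- Adherence -> Comorbidity -> Hospital) has no collider blocking it and no conditioned non-collider, so it is open.
Try {Adherence}:
  P1: blocked at fork node Adherence ∈ conditioning set.
  P2: blocked at fork node Adherence ∈ conditioning set.
  P3: blocked at fork node Adherence ∈ conditioning set.
  P4: blocked at fork node Adherence ∈ conditioning set.
  P5: blocked at fork node Adherence ∈ conditioning set.
  P6: blocked at fork node Adherence ∈ conditioning set.
  P7: blocked at fork node Adherence ∈ conditioning set.
  P8: blocked at fork node Adherence ∈ conditioning set.
{Adherence} contains no descendant of Outcome and blocks every backdoor path.
No other singleton works — e.g. {Treatment} leaves P2 open — so {Adherence} is the unique smallest valid adjustment set.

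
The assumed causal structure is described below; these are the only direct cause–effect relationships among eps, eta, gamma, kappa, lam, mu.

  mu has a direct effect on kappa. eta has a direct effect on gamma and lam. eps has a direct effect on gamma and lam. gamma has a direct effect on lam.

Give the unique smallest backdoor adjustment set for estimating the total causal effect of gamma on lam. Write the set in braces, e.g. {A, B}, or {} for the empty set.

{eps, eta}

Variables eligible for adjustment (non-descendants of gamma, excluding gamma and lam): {eps, eta, kappa, mu}.
Backdoor paths from gamma to lam:
  P1: gamma <- eps -> lam
  P2: gamma <- eta -> lam
The empty set is not sufficient: P1 (gamma <- eps -> lam) has no collider blocking it and no conditioned non-collider, so it is open.
Try {eps, eta}:
  P1: blocked at fork node eps ∈ conditioning set.
  P2: blocked at fork node eta ∈ conditioning set.
{eps, eta} contains no descendant of gamma and blocks every backdoor path.
Every element of {eps, eta} is needed (dropping eps leaves P1 open; dropping eta leaves P2 open), so no proper subset is valid.
Among all size-2 subsets of the eligible variables, only {eps, eta} blocks every backdoor path, so it is the unique smallest valid adjustment set.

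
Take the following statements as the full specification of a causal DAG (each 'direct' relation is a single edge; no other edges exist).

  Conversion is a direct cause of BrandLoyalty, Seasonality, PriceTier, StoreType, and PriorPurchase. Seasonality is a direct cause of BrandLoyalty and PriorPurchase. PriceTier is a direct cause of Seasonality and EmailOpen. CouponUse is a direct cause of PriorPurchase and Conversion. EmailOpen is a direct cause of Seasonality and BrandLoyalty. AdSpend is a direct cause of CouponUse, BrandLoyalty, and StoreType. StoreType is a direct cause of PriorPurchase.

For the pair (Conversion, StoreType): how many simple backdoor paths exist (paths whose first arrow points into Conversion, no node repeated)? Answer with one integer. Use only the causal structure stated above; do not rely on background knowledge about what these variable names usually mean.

A backdoor path from Conversion to StoreType is any simple undirected path whose first edge points into Conversion (i.e. leaves Conversion via a parent).
Parents of Conversion: {CouponUse}.
Enumerating:
  P1: Conversion <- CouponUse <- AdSpend -> StoreType
  P2: Conversion <- CouponUse <- AdSpend -> BrandLoyalty <- EmailOpen <- PriceTier -> Seasonality -> PriorPurchase <- StoreType
  P3: Conversion <- CouponUse <- AdSpend -> BrandLoyalty <- EmailOpen -> Seasonality -> PriorPurchase <- StoreType
  P4: Conversion <- CouponUse <- AdSpend -> BrandLoyalty <- Seasonality -> PriorPurchase <- StoreType
  P5: Conversion <- CouponUse -> PriorPurchase <- StoreType
  P6: Conversion <- CouponUse -> PriorPurchase <- Seasonality <- PriceTier -> EmailOpen -> BrandLoyalty <- AdSpend -> StoreType
  P7: Conversion <- CouponUse -> PriorPurchase <- Seasonality <- EmailOpen -> BrandLoyalty <- AdSpend -> StoreType
  P8: Conversion <- CouponUse -> PriorPurchase <- Seasonality -> BrandLoyalty <- AdSpend -> StoreType
That exhausts the simple backdoor paths. Count: 8.

8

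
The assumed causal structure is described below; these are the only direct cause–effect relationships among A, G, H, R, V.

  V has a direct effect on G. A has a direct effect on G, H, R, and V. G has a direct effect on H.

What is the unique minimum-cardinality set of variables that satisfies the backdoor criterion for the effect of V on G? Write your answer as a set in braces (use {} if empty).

Variables eligible for adjustment (non-descendants of V, excluding V and G): {A, R}.
Backdoor paths from V to G:
  P1: V <- A -> G
  P2: V <- A -> H <- G
The empty set is not sufficient: P1 (V <- A -> G) has no collider blocking it and no conditioned non-collider, so it is open.
Try {A}:
  P1: blocked at fork node A ∈ conditioning set.
  P2: blocked at fork node A ∈ conditioning set.
{A} contains no descendant of V and blocks every backdoor path.
No other singleton works — e.g. {R} leaves P1 open — so {A} is the unique smallest valid adjustment set.

{A}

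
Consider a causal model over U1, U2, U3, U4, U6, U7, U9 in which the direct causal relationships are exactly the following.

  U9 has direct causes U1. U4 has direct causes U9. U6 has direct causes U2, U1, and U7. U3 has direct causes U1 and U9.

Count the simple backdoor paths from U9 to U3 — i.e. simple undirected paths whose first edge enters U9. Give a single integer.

A backdoor path from U9 to U3 is any simple undirected path whose first edge points into U9 (i.e. leaves U9 via a parent).
Parents of U9: {U1}.
Enumerating:
  P1: U9 <- U1 -> U3
That exhausts the simple backdoor paths. Count: 1.

1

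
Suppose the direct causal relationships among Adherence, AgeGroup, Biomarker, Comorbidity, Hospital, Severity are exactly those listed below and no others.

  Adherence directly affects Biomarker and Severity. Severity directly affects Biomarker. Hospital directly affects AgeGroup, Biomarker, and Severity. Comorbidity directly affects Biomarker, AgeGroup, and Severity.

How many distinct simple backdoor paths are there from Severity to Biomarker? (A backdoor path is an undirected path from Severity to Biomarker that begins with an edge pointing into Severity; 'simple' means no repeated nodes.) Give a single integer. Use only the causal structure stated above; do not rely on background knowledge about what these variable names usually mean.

5

A backdoor path from Severity to Biomarker is any simple undirected path whose first edge points into Severity (i.e. leaves Severity via a parent).
Parents of Severity: {Adherence, Comorbidity, Hospital}.
Enumerating:
  P1: Severity <- Hospital -> AgeGroup <- Comorbidity -> Biomarker
  P2: Severity <- Hospital -> Biomarker
  P3: Severity <- Adherence -> Biomarker
  P4: Severity <- Comorbidity -> AgeGroup <- Hospital -> Biomarker
  P5: Severity <- Comorbidity -> Biomarker
That exhausts the simple backdoor paths. Count: 5.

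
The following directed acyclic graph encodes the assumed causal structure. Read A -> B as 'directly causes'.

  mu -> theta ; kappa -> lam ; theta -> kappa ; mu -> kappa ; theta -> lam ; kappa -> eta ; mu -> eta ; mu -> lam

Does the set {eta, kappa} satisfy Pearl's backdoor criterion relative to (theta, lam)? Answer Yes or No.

No

Backdoor paths from theta to lam (paths whose first edge points into theta):
  P1: theta <- mu -> kappa -> lam
  P2: theta <- mu -> eta <- kappa -> lam
  P3: theta <- mu -> lam
Condition 1 (no descendant of theta in the set): FAILS — eta and kappa are descendants of theta.
Condition 2 (every backdoor path blocked by {eta, kappa}):
  P1: blocked at chain node kappa ∈ conditioning set.
  P2: blocked at fork node kappa ∈ conditioning set.
  P3: open — no interior node is in the conditioning set.
{eta, kappa} does not satisfy the backdoor criterion.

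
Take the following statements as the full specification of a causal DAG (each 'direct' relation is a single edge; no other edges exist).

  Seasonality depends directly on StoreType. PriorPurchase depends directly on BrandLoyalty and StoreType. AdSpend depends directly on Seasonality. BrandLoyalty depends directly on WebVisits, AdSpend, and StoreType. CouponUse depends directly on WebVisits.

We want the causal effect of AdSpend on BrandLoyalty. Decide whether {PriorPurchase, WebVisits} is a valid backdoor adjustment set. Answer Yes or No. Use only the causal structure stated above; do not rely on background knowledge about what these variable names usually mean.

Backdoor paths from AdSpend to BrandLoyalty (paths whose first edge points into AdSpend):
  P1: AdSpend <- Seasonality <- StoreType -> BrandLoyalty
  P2: AdSpend <- Seasonality <- StoreType -> PriorPurchase <- BrandLoyalty
Condition 1 (no descendant of AdSpend in the set): FAILS — PriorPurchase is a descendant of AdSpend.
Condition 2 (every backdoor path blocked by {PriorPurchase, WebVisits}):
  P1: open — no interior node is in the conditioning set.
  P2: open — collider(s) PriorPurchase are conditioned on (or have a conditioned descendant) and no non-collider on the path is in the set.
{PriorPurchase, WebVisits} does not satisfy the backdoor criterion.

No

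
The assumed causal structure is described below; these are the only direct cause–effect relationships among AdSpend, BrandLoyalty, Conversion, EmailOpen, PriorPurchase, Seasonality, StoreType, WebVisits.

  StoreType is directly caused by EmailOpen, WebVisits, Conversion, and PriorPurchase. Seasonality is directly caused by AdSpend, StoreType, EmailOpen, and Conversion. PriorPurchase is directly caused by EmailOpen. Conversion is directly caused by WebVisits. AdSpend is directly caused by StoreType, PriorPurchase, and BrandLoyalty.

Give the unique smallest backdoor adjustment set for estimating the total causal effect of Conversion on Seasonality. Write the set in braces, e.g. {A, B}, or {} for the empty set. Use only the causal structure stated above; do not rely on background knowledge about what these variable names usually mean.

{WebVisits}

Variables eligible for adjustment (non-descendants of Conversion, excluding Conversion and Seasonality): {BrandLoyalty, EmailOpen, PriorPurchase, WebVisits}.
Backdoor paths from Conversion to Seasonality:
  P1: Conversion <- WebVisits -> StoreType <- EmailOpen -> PriorPurchase -> AdSpend -> Seasonality
  P2: Conversion <- WebVisits -> StoreType <- EmailOpen -> Seasonality
  P3: Conversion <- WebVisits -> StoreType <- PriorPurchase <- EmailOpen -> Seasonality
  P4: Conversion <- WebVisits -> StoreType <- PriorPurchase -> AdSpend -> Seasonality
  P5: Conversion <- WebVisits -> StoreType -> AdSpend <- PriorPurchase <- EmailOpen -> Seasonality
  P6: Conversion <- WebVisits -> StoreType -> AdSpend -> Seasonality
  P7: Conversion <- WebVisits -> StoreType -> Seasonality
The empty set is not sufficient: P6 (Conversion <- WebVisits -> StoreType -> AdSpend -> Seasonality) has no collider blocking it and no conditioned non-collider, so it is open.
Try {WebVisits}:
  P1: blocked at fork node WebVisits ∈ conditioning set.
  P2: blocked at fork node WebVisits ∈ conditioning set.
  P3: blocked at fork node WebVisits ∈ conditioning set.
  P4: blocked at fork node WebVisits ∈ conditioning set.
  P5: blocked at fork node WebVisits ∈ conditioning set.
  P6: blocked at fork node WebVisits ∈ conditioning set.
  P7: blocked at fork node WebVisits ∈ conditioning set.
{WebVisits} contains no descendant of Conversion and blocks every backdoor path.
No other singleton works — e.g. {EmailOpen} leaves P6 open — so {WebVisits} is the unique smallest valid adjustment set.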